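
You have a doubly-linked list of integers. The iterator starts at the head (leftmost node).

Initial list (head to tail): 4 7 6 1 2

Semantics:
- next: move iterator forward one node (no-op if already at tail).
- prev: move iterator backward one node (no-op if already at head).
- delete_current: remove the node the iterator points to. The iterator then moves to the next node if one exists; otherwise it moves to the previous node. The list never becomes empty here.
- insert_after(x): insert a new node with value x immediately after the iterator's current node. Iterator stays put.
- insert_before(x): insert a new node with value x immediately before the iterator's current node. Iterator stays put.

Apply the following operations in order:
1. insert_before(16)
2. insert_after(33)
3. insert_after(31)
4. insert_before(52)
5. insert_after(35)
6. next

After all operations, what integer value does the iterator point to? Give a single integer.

After 1 (insert_before(16)): list=[16, 4, 7, 6, 1, 2] cursor@4
After 2 (insert_after(33)): list=[16, 4, 33, 7, 6, 1, 2] cursor@4
After 3 (insert_after(31)): list=[16, 4, 31, 33, 7, 6, 1, 2] cursor@4
After 4 (insert_before(52)): list=[16, 52, 4, 31, 33, 7, 6, 1, 2] cursor@4
After 5 (insert_after(35)): list=[16, 52, 4, 35, 31, 33, 7, 6, 1, 2] cursor@4
After 6 (next): list=[16, 52, 4, 35, 31, 33, 7, 6, 1, 2] cursor@35

Answer: 35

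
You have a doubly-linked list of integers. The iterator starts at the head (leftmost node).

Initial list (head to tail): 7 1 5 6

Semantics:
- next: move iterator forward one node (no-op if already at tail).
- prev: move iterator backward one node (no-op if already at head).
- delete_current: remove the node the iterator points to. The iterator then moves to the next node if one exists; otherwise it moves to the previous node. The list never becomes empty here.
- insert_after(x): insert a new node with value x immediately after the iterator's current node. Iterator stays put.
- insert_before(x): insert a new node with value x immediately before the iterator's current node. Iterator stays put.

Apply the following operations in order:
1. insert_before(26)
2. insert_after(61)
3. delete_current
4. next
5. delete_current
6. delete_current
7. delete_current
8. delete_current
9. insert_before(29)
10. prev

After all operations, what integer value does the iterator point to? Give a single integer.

After 1 (insert_before(26)): list=[26, 7, 1, 5, 6] cursor@7
After 2 (insert_after(61)): list=[26, 7, 61, 1, 5, 6] cursor@7
After 3 (delete_current): list=[26, 61, 1, 5, 6] cursor@61
After 4 (next): list=[26, 61, 1, 5, 6] cursor@1
After 5 (delete_current): list=[26, 61, 5, 6] cursor@5
After 6 (delete_current): list=[26, 61, 6] cursor@6
After 7 (delete_current): list=[26, 61] cursor@61
After 8 (delete_current): list=[26] cursor@26
After 9 (insert_before(29)): list=[29, 26] cursor@26
After 10 (prev): list=[29, 26] cursor@29

Answer: 29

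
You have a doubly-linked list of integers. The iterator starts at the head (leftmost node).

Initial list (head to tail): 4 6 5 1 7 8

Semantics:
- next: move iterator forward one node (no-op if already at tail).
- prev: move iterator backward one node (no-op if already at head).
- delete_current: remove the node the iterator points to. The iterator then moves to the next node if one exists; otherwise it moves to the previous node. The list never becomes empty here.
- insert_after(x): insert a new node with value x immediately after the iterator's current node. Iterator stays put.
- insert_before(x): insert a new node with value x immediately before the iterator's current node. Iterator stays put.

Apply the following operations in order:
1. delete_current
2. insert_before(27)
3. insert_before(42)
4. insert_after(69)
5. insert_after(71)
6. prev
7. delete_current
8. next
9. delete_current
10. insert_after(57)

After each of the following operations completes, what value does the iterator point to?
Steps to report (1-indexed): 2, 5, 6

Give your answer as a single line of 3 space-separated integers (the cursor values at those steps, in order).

After 1 (delete_current): list=[6, 5, 1, 7, 8] cursor@6
After 2 (insert_before(27)): list=[27, 6, 5, 1, 7, 8] cursor@6
After 3 (insert_before(42)): list=[27, 42, 6, 5, 1, 7, 8] cursor@6
After 4 (insert_after(69)): list=[27, 42, 6, 69, 5, 1, 7, 8] cursor@6
After 5 (insert_after(71)): list=[27, 42, 6, 71, 69, 5, 1, 7, 8] cursor@6
After 6 (prev): list=[27, 42, 6, 71, 69, 5, 1, 7, 8] cursor@42
After 7 (delete_current): list=[27, 6, 71, 69, 5, 1, 7, 8] cursor@6
After 8 (next): list=[27, 6, 71, 69, 5, 1, 7, 8] cursor@71
After 9 (delete_current): list=[27, 6, 69, 5, 1, 7, 8] cursor@69
After 10 (insert_after(57)): list=[27, 6, 69, 57, 5, 1, 7, 8] cursor@69

Answer: 6 6 42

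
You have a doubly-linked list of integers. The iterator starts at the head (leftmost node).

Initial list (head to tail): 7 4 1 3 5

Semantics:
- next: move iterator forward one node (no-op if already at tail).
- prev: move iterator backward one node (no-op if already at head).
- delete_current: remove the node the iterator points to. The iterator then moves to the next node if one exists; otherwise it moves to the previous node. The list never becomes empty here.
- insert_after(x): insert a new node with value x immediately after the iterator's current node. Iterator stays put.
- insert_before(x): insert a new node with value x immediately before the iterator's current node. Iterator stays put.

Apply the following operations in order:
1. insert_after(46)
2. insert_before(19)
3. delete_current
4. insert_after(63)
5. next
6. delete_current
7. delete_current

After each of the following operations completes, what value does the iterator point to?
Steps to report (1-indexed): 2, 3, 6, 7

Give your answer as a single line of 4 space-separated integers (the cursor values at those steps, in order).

Answer: 7 46 4 1

Derivation:
After 1 (insert_after(46)): list=[7, 46, 4, 1, 3, 5] cursor@7
After 2 (insert_before(19)): list=[19, 7, 46, 4, 1, 3, 5] cursor@7
After 3 (delete_current): list=[19, 46, 4, 1, 3, 5] cursor@46
After 4 (insert_after(63)): list=[19, 46, 63, 4, 1, 3, 5] cursor@46
After 5 (next): list=[19, 46, 63, 4, 1, 3, 5] cursor@63
After 6 (delete_current): list=[19, 46, 4, 1, 3, 5] cursor@4
After 7 (delete_current): list=[19, 46, 1, 3, 5] cursor@1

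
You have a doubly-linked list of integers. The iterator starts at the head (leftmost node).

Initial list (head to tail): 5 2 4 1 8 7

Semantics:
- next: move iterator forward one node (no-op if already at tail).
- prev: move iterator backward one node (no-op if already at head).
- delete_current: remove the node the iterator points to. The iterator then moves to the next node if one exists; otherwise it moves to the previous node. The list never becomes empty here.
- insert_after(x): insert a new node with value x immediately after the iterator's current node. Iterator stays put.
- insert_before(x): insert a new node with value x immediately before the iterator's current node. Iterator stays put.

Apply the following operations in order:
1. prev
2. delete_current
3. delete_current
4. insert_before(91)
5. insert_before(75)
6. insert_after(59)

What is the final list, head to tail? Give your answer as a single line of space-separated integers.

Answer: 91 75 4 59 1 8 7

Derivation:
After 1 (prev): list=[5, 2, 4, 1, 8, 7] cursor@5
After 2 (delete_current): list=[2, 4, 1, 8, 7] cursor@2
After 3 (delete_current): list=[4, 1, 8, 7] cursor@4
After 4 (insert_before(91)): list=[91, 4, 1, 8, 7] cursor@4
After 5 (insert_before(75)): list=[91, 75, 4, 1, 8, 7] cursor@4
After 6 (insert_after(59)): list=[91, 75, 4, 59, 1, 8, 7] cursor@4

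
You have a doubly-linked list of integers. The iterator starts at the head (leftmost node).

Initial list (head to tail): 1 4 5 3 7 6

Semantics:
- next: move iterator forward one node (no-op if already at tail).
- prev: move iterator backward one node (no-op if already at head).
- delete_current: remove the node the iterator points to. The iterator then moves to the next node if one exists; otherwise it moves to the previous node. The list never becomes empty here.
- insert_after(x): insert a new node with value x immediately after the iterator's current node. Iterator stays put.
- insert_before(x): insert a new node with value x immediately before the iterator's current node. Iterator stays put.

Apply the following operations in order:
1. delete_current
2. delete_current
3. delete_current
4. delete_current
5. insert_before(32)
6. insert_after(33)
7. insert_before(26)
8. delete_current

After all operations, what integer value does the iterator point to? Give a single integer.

After 1 (delete_current): list=[4, 5, 3, 7, 6] cursor@4
After 2 (delete_current): list=[5, 3, 7, 6] cursor@5
After 3 (delete_current): list=[3, 7, 6] cursor@3
After 4 (delete_current): list=[7, 6] cursor@7
After 5 (insert_before(32)): list=[32, 7, 6] cursor@7
After 6 (insert_after(33)): list=[32, 7, 33, 6] cursor@7
After 7 (insert_before(26)): list=[32, 26, 7, 33, 6] cursor@7
After 8 (delete_current): list=[32, 26, 33, 6] cursor@33

Answer: 33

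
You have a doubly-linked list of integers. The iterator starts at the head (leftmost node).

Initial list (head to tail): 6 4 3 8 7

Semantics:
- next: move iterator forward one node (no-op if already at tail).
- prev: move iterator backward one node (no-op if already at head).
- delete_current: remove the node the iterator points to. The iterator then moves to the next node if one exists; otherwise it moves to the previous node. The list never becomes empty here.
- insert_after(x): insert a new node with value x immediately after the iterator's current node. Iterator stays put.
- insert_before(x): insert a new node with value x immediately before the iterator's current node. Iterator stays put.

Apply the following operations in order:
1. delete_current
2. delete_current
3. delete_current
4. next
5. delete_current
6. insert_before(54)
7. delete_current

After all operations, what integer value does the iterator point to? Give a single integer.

Answer: 54

Derivation:
After 1 (delete_current): list=[4, 3, 8, 7] cursor@4
After 2 (delete_current): list=[3, 8, 7] cursor@3
After 3 (delete_current): list=[8, 7] cursor@8
After 4 (next): list=[8, 7] cursor@7
After 5 (delete_current): list=[8] cursor@8
After 6 (insert_before(54)): list=[54, 8] cursor@8
After 7 (delete_current): list=[54] cursor@54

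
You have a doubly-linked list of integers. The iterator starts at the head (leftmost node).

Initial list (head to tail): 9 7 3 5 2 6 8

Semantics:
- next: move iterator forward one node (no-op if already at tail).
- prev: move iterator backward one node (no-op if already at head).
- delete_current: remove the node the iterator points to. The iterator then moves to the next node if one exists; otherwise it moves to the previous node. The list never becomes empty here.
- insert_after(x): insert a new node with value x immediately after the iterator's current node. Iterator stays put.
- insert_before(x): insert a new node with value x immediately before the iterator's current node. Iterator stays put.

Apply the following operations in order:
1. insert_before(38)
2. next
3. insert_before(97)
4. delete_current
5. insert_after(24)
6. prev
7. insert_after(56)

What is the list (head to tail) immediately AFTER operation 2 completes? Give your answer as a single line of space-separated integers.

Answer: 38 9 7 3 5 2 6 8

Derivation:
After 1 (insert_before(38)): list=[38, 9, 7, 3, 5, 2, 6, 8] cursor@9
After 2 (next): list=[38, 9, 7, 3, 5, 2, 6, 8] cursor@7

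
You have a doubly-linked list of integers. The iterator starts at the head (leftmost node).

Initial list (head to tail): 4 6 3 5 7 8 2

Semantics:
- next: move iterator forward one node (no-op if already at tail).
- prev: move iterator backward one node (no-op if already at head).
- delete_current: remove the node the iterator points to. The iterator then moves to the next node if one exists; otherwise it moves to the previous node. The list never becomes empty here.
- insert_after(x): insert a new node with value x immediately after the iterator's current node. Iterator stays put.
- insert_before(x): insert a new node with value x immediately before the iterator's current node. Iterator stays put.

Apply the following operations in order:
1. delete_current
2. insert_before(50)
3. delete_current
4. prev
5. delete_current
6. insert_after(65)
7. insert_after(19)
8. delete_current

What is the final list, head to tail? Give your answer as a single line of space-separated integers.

Answer: 19 65 5 7 8 2

Derivation:
After 1 (delete_current): list=[6, 3, 5, 7, 8, 2] cursor@6
After 2 (insert_before(50)): list=[50, 6, 3, 5, 7, 8, 2] cursor@6
After 3 (delete_current): list=[50, 3, 5, 7, 8, 2] cursor@3
After 4 (prev): list=[50, 3, 5, 7, 8, 2] cursor@50
After 5 (delete_current): list=[3, 5, 7, 8, 2] cursor@3
After 6 (insert_after(65)): list=[3, 65, 5, 7, 8, 2] cursor@3
After 7 (insert_after(19)): list=[3, 19, 65, 5, 7, 8, 2] cursor@3
After 8 (delete_current): list=[19, 65, 5, 7, 8, 2] cursor@19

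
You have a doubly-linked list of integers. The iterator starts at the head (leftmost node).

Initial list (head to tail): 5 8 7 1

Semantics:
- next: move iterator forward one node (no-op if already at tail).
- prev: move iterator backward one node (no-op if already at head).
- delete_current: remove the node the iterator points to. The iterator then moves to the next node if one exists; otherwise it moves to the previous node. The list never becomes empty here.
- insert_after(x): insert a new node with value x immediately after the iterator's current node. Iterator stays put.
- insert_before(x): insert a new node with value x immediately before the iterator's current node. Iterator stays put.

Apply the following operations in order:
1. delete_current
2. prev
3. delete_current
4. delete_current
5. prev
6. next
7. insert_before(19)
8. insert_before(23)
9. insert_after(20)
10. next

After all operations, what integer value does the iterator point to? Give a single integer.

After 1 (delete_current): list=[8, 7, 1] cursor@8
After 2 (prev): list=[8, 7, 1] cursor@8
After 3 (delete_current): list=[7, 1] cursor@7
After 4 (delete_current): list=[1] cursor@1
After 5 (prev): list=[1] cursor@1
After 6 (next): list=[1] cursor@1
After 7 (insert_before(19)): list=[19, 1] cursor@1
After 8 (insert_before(23)): list=[19, 23, 1] cursor@1
After 9 (insert_after(20)): list=[19, 23, 1, 20] cursor@1
After 10 (next): list=[19, 23, 1, 20] cursor@20

Answer: 20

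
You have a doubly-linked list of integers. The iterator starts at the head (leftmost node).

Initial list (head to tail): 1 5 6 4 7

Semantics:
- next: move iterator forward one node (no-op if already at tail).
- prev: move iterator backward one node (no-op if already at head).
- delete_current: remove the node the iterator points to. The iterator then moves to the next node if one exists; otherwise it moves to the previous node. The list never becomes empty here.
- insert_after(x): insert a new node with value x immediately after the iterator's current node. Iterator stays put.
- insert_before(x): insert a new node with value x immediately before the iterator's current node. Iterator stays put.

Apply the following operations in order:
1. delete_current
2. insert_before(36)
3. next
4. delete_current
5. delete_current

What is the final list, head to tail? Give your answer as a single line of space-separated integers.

Answer: 36 5 7

Derivation:
After 1 (delete_current): list=[5, 6, 4, 7] cursor@5
After 2 (insert_before(36)): list=[36, 5, 6, 4, 7] cursor@5
After 3 (next): list=[36, 5, 6, 4, 7] cursor@6
After 4 (delete_current): list=[36, 5, 4, 7] cursor@4
After 5 (delete_current): list=[36, 5, 7] cursor@7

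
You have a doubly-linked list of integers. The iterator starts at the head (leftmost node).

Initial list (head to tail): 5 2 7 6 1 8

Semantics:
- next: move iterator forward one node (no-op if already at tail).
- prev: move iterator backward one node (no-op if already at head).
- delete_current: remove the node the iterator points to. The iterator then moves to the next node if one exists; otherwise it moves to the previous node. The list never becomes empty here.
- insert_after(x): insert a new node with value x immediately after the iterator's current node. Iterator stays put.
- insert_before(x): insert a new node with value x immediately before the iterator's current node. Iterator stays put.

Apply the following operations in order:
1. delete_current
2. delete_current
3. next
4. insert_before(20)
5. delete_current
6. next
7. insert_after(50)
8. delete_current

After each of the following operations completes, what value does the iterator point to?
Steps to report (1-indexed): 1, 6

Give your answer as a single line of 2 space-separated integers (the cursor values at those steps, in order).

Answer: 2 8

Derivation:
After 1 (delete_current): list=[2, 7, 6, 1, 8] cursor@2
After 2 (delete_current): list=[7, 6, 1, 8] cursor@7
After 3 (next): list=[7, 6, 1, 8] cursor@6
After 4 (insert_before(20)): list=[7, 20, 6, 1, 8] cursor@6
After 5 (delete_current): list=[7, 20, 1, 8] cursor@1
After 6 (next): list=[7, 20, 1, 8] cursor@8
After 7 (insert_after(50)): list=[7, 20, 1, 8, 50] cursor@8
After 8 (delete_current): list=[7, 20, 1, 50] cursor@50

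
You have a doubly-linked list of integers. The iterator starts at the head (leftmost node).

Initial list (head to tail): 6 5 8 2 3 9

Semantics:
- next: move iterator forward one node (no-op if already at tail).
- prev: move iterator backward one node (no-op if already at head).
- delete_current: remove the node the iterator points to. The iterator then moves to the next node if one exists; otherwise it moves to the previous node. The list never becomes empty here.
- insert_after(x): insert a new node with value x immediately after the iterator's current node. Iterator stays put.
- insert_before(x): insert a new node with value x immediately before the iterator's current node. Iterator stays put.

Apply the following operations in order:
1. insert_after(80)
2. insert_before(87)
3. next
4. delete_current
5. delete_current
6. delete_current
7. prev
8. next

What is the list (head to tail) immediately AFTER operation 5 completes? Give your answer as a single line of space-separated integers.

Answer: 87 6 8 2 3 9

Derivation:
After 1 (insert_after(80)): list=[6, 80, 5, 8, 2, 3, 9] cursor@6
After 2 (insert_before(87)): list=[87, 6, 80, 5, 8, 2, 3, 9] cursor@6
After 3 (next): list=[87, 6, 80, 5, 8, 2, 3, 9] cursor@80
After 4 (delete_current): list=[87, 6, 5, 8, 2, 3, 9] cursor@5
After 5 (delete_current): list=[87, 6, 8, 2, 3, 9] cursor@8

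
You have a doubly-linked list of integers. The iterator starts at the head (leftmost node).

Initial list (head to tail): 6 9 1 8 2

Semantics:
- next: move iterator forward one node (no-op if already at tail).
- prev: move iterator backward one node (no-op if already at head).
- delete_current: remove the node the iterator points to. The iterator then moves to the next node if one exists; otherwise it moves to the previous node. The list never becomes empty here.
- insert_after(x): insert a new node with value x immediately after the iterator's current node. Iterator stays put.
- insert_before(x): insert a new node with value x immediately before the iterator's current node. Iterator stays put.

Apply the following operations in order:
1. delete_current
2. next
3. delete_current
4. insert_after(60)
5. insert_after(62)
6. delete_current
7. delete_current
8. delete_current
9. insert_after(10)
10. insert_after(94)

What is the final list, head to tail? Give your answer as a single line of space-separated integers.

Answer: 9 2 94 10

Derivation:
After 1 (delete_current): list=[9, 1, 8, 2] cursor@9
After 2 (next): list=[9, 1, 8, 2] cursor@1
After 3 (delete_current): list=[9, 8, 2] cursor@8
After 4 (insert_after(60)): list=[9, 8, 60, 2] cursor@8
After 5 (insert_after(62)): list=[9, 8, 62, 60, 2] cursor@8
After 6 (delete_current): list=[9, 62, 60, 2] cursor@62
After 7 (delete_current): list=[9, 60, 2] cursor@60
After 8 (delete_current): list=[9, 2] cursor@2
After 9 (insert_after(10)): list=[9, 2, 10] cursor@2
After 10 (insert_after(94)): list=[9, 2, 94, 10] cursor@2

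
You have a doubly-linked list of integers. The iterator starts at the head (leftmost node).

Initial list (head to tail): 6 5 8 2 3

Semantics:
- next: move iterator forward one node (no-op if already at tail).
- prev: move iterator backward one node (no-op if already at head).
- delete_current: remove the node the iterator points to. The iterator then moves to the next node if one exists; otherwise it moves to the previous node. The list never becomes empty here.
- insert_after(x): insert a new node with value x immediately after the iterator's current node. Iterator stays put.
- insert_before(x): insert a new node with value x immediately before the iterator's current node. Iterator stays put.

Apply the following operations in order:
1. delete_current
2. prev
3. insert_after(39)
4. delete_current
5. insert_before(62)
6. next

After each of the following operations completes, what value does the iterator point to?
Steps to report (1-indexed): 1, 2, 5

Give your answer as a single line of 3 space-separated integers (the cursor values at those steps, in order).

Answer: 5 5 39

Derivation:
After 1 (delete_current): list=[5, 8, 2, 3] cursor@5
After 2 (prev): list=[5, 8, 2, 3] cursor@5
After 3 (insert_after(39)): list=[5, 39, 8, 2, 3] cursor@5
After 4 (delete_current): list=[39, 8, 2, 3] cursor@39
After 5 (insert_before(62)): list=[62, 39, 8, 2, 3] cursor@39
After 6 (next): list=[62, 39, 8, 2, 3] cursor@8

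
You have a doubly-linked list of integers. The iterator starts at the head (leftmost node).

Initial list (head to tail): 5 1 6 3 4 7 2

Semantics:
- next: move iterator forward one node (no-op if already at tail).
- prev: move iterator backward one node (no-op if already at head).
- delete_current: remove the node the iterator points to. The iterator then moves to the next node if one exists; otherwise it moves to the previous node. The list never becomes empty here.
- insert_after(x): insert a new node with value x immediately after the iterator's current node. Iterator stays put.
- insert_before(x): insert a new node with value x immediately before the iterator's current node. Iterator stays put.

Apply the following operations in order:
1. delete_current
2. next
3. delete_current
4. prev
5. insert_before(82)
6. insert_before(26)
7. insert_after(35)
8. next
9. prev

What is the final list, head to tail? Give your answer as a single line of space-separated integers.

Answer: 82 26 1 35 3 4 7 2

Derivation:
After 1 (delete_current): list=[1, 6, 3, 4, 7, 2] cursor@1
After 2 (next): list=[1, 6, 3, 4, 7, 2] cursor@6
After 3 (delete_current): list=[1, 3, 4, 7, 2] cursor@3
After 4 (prev): list=[1, 3, 4, 7, 2] cursor@1
After 5 (insert_before(82)): list=[82, 1, 3, 4, 7, 2] cursor@1
After 6 (insert_before(26)): list=[82, 26, 1, 3, 4, 7, 2] cursor@1
After 7 (insert_after(35)): list=[82, 26, 1, 35, 3, 4, 7, 2] cursor@1
After 8 (next): list=[82, 26, 1, 35, 3, 4, 7, 2] cursor@35
After 9 (prev): list=[82, 26, 1, 35, 3, 4, 7, 2] cursor@1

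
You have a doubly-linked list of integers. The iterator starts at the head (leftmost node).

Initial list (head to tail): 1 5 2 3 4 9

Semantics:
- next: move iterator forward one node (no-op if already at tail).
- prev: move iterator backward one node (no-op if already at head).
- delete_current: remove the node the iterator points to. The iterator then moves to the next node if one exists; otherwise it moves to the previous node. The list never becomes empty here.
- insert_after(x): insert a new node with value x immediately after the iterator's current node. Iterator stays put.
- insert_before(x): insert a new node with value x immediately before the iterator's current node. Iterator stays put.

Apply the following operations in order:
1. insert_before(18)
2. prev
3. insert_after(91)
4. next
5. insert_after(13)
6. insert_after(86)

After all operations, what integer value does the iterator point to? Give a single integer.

After 1 (insert_before(18)): list=[18, 1, 5, 2, 3, 4, 9] cursor@1
After 2 (prev): list=[18, 1, 5, 2, 3, 4, 9] cursor@18
After 3 (insert_after(91)): list=[18, 91, 1, 5, 2, 3, 4, 9] cursor@18
After 4 (next): list=[18, 91, 1, 5, 2, 3, 4, 9] cursor@91
After 5 (insert_after(13)): list=[18, 91, 13, 1, 5, 2, 3, 4, 9] cursor@91
After 6 (insert_after(86)): list=[18, 91, 86, 13, 1, 5, 2, 3, 4, 9] cursor@91

Answer: 91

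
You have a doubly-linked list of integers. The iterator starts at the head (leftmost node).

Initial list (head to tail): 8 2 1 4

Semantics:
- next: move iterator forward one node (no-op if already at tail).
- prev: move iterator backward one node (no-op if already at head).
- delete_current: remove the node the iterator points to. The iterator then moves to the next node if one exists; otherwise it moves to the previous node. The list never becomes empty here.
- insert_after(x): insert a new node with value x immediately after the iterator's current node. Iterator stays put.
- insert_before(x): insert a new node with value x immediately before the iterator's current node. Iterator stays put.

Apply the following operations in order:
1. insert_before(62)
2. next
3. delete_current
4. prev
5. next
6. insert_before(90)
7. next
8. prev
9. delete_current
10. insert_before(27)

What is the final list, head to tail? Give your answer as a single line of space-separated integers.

After 1 (insert_before(62)): list=[62, 8, 2, 1, 4] cursor@8
After 2 (next): list=[62, 8, 2, 1, 4] cursor@2
After 3 (delete_current): list=[62, 8, 1, 4] cursor@1
After 4 (prev): list=[62, 8, 1, 4] cursor@8
After 5 (next): list=[62, 8, 1, 4] cursor@1
After 6 (insert_before(90)): list=[62, 8, 90, 1, 4] cursor@1
After 7 (next): list=[62, 8, 90, 1, 4] cursor@4
After 8 (prev): list=[62, 8, 90, 1, 4] cursor@1
After 9 (delete_current): list=[62, 8, 90, 4] cursor@4
After 10 (insert_before(27)): list=[62, 8, 90, 27, 4] cursor@4

Answer: 62 8 90 27 4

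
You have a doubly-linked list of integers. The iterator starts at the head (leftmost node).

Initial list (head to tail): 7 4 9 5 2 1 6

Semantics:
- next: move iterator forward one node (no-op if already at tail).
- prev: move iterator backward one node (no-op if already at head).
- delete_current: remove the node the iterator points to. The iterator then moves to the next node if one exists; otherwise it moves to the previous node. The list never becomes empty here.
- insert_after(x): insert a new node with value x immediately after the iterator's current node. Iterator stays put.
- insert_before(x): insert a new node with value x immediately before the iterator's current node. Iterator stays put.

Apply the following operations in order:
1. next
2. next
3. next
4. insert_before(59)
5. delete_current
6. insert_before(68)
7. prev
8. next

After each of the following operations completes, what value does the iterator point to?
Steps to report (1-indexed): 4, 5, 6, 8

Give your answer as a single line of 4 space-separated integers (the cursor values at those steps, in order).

After 1 (next): list=[7, 4, 9, 5, 2, 1, 6] cursor@4
After 2 (next): list=[7, 4, 9, 5, 2, 1, 6] cursor@9
After 3 (next): list=[7, 4, 9, 5, 2, 1, 6] cursor@5
After 4 (insert_before(59)): list=[7, 4, 9, 59, 5, 2, 1, 6] cursor@5
After 5 (delete_current): list=[7, 4, 9, 59, 2, 1, 6] cursor@2
After 6 (insert_before(68)): list=[7, 4, 9, 59, 68, 2, 1, 6] cursor@2
After 7 (prev): list=[7, 4, 9, 59, 68, 2, 1, 6] cursor@68
After 8 (next): list=[7, 4, 9, 59, 68, 2, 1, 6] cursor@2

Answer: 5 2 2 2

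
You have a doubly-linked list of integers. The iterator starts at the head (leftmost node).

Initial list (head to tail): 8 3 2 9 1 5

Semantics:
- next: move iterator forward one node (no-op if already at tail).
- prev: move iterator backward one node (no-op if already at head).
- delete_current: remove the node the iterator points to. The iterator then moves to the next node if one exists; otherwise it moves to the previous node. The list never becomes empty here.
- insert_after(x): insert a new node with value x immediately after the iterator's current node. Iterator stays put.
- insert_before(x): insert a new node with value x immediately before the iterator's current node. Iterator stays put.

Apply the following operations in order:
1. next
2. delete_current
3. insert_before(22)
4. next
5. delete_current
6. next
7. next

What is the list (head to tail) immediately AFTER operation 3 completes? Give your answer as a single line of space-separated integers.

After 1 (next): list=[8, 3, 2, 9, 1, 5] cursor@3
After 2 (delete_current): list=[8, 2, 9, 1, 5] cursor@2
After 3 (insert_before(22)): list=[8, 22, 2, 9, 1, 5] cursor@2

Answer: 8 22 2 9 1 5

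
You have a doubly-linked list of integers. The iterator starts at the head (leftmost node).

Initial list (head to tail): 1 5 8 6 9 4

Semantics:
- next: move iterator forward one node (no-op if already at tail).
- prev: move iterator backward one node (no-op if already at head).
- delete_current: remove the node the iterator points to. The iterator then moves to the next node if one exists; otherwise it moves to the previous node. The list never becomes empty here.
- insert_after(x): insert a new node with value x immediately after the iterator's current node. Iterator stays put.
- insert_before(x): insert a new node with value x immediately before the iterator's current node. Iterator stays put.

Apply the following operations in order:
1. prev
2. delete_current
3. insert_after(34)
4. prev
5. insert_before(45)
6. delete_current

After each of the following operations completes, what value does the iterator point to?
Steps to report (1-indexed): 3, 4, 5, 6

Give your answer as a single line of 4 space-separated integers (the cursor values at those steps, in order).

After 1 (prev): list=[1, 5, 8, 6, 9, 4] cursor@1
After 2 (delete_current): list=[5, 8, 6, 9, 4] cursor@5
After 3 (insert_after(34)): list=[5, 34, 8, 6, 9, 4] cursor@5
After 4 (prev): list=[5, 34, 8, 6, 9, 4] cursor@5
After 5 (insert_before(45)): list=[45, 5, 34, 8, 6, 9, 4] cursor@5
After 6 (delete_current): list=[45, 34, 8, 6, 9, 4] cursor@34

Answer: 5 5 5 34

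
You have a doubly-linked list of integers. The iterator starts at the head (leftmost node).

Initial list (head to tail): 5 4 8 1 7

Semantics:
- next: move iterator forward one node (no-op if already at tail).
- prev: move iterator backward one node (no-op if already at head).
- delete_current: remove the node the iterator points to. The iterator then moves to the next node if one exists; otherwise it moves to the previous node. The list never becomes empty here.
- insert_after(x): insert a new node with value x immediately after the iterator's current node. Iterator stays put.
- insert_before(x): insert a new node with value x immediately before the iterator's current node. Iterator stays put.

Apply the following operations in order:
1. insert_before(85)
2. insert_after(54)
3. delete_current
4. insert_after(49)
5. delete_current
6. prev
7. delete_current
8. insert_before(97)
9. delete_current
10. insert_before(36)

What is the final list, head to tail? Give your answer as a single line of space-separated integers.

Answer: 97 36 4 8 1 7

Derivation:
After 1 (insert_before(85)): list=[85, 5, 4, 8, 1, 7] cursor@5
After 2 (insert_after(54)): list=[85, 5, 54, 4, 8, 1, 7] cursor@5
After 3 (delete_current): list=[85, 54, 4, 8, 1, 7] cursor@54
After 4 (insert_after(49)): list=[85, 54, 49, 4, 8, 1, 7] cursor@54
After 5 (delete_current): list=[85, 49, 4, 8, 1, 7] cursor@49
After 6 (prev): list=[85, 49, 4, 8, 1, 7] cursor@85
After 7 (delete_current): list=[49, 4, 8, 1, 7] cursor@49
After 8 (insert_before(97)): list=[97, 49, 4, 8, 1, 7] cursor@49
After 9 (delete_current): list=[97, 4, 8, 1, 7] cursor@4
After 10 (insert_before(36)): list=[97, 36, 4, 8, 1, 7] cursor@4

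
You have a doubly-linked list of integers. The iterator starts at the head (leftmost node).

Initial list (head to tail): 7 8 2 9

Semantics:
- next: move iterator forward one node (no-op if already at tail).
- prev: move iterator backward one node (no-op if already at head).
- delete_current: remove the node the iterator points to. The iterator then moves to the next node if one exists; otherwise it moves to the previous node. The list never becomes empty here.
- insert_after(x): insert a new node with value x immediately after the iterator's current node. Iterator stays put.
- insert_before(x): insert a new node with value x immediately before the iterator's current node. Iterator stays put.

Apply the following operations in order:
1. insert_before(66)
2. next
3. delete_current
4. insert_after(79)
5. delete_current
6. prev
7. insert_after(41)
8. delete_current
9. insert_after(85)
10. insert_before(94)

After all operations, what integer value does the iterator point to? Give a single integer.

After 1 (insert_before(66)): list=[66, 7, 8, 2, 9] cursor@7
After 2 (next): list=[66, 7, 8, 2, 9] cursor@8
After 3 (delete_current): list=[66, 7, 2, 9] cursor@2
After 4 (insert_after(79)): list=[66, 7, 2, 79, 9] cursor@2
After 5 (delete_current): list=[66, 7, 79, 9] cursor@79
After 6 (prev): list=[66, 7, 79, 9] cursor@7
After 7 (insert_after(41)): list=[66, 7, 41, 79, 9] cursor@7
After 8 (delete_current): list=[66, 41, 79, 9] cursor@41
After 9 (insert_after(85)): list=[66, 41, 85, 79, 9] cursor@41
After 10 (insert_before(94)): list=[66, 94, 41, 85, 79, 9] cursor@41

Answer: 41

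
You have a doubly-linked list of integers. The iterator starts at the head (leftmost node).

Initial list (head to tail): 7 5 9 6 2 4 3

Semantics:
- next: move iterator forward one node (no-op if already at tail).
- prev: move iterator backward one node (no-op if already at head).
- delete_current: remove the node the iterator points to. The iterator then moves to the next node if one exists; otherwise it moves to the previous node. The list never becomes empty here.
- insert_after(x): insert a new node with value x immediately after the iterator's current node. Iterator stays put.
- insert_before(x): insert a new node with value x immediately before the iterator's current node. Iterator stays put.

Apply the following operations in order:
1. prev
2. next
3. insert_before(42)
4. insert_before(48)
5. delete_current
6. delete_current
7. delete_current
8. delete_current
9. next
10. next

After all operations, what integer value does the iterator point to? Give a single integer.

After 1 (prev): list=[7, 5, 9, 6, 2, 4, 3] cursor@7
After 2 (next): list=[7, 5, 9, 6, 2, 4, 3] cursor@5
After 3 (insert_before(42)): list=[7, 42, 5, 9, 6, 2, 4, 3] cursor@5
After 4 (insert_before(48)): list=[7, 42, 48, 5, 9, 6, 2, 4, 3] cursor@5
After 5 (delete_current): list=[7, 42, 48, 9, 6, 2, 4, 3] cursor@9
After 6 (delete_current): list=[7, 42, 48, 6, 2, 4, 3] cursor@6
After 7 (delete_current): list=[7, 42, 48, 2, 4, 3] cursor@2
After 8 (delete_current): list=[7, 42, 48, 4, 3] cursor@4
After 9 (next): list=[7, 42, 48, 4, 3] cursor@3
After 10 (next): list=[7, 42, 48, 4, 3] cursor@3

Answer: 3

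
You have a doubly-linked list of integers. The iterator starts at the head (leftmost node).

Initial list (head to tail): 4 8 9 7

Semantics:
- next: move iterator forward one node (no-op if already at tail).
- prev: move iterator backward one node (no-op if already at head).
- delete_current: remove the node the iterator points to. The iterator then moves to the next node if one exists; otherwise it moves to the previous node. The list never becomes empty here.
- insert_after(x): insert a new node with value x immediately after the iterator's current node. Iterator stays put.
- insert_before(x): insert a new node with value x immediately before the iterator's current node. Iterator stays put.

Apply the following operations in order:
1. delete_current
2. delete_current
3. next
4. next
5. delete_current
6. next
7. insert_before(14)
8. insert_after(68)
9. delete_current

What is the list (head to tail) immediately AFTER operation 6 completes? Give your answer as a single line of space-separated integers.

Answer: 9

Derivation:
After 1 (delete_current): list=[8, 9, 7] cursor@8
After 2 (delete_current): list=[9, 7] cursor@9
After 3 (next): list=[9, 7] cursor@7
After 4 (next): list=[9, 7] cursor@7
After 5 (delete_current): list=[9] cursor@9
After 6 (next): list=[9] cursor@9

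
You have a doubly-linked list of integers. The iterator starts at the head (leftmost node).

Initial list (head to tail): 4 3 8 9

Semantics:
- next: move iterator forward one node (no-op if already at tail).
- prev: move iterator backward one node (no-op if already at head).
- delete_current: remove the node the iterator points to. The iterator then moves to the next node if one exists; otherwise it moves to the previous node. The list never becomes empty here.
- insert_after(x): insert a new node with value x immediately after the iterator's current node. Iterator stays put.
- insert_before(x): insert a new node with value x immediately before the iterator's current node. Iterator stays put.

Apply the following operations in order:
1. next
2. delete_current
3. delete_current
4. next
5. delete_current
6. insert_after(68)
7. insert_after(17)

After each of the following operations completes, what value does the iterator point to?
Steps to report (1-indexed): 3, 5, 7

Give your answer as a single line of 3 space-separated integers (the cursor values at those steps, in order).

After 1 (next): list=[4, 3, 8, 9] cursor@3
After 2 (delete_current): list=[4, 8, 9] cursor@8
After 3 (delete_current): list=[4, 9] cursor@9
After 4 (next): list=[4, 9] cursor@9
After 5 (delete_current): list=[4] cursor@4
After 6 (insert_after(68)): list=[4, 68] cursor@4
After 7 (insert_after(17)): list=[4, 17, 68] cursor@4

Answer: 9 4 4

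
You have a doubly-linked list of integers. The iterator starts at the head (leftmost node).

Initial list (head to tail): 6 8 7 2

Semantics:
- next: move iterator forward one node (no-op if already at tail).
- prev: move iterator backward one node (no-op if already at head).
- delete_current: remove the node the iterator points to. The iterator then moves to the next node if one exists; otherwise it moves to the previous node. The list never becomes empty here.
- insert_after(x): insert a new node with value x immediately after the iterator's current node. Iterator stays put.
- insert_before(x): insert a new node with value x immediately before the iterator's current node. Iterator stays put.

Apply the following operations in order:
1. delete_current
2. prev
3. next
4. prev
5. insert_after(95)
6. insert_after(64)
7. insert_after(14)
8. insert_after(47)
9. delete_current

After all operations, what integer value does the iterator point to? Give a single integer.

Answer: 47

Derivation:
After 1 (delete_current): list=[8, 7, 2] cursor@8
After 2 (prev): list=[8, 7, 2] cursor@8
After 3 (next): list=[8, 7, 2] cursor@7
After 4 (prev): list=[8, 7, 2] cursor@8
After 5 (insert_after(95)): list=[8, 95, 7, 2] cursor@8
After 6 (insert_after(64)): list=[8, 64, 95, 7, 2] cursor@8
After 7 (insert_after(14)): list=[8, 14, 64, 95, 7, 2] cursor@8
After 8 (insert_after(47)): list=[8, 47, 14, 64, 95, 7, 2] cursor@8
After 9 (delete_current): list=[47, 14, 64, 95, 7, 2] cursor@47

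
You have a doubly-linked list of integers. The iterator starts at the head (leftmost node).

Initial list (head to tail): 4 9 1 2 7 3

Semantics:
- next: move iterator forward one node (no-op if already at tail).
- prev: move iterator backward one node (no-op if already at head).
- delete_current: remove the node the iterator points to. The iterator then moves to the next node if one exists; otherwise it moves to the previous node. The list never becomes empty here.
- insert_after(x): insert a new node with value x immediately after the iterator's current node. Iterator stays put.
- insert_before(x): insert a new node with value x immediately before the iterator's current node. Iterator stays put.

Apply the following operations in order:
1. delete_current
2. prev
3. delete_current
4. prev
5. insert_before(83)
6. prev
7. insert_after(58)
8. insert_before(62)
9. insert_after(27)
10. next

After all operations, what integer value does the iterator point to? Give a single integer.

Answer: 27

Derivation:
After 1 (delete_current): list=[9, 1, 2, 7, 3] cursor@9
After 2 (prev): list=[9, 1, 2, 7, 3] cursor@9
After 3 (delete_current): list=[1, 2, 7, 3] cursor@1
After 4 (prev): list=[1, 2, 7, 3] cursor@1
After 5 (insert_before(83)): list=[83, 1, 2, 7, 3] cursor@1
After 6 (prev): list=[83, 1, 2, 7, 3] cursor@83
After 7 (insert_after(58)): list=[83, 58, 1, 2, 7, 3] cursor@83
After 8 (insert_before(62)): list=[62, 83, 58, 1, 2, 7, 3] cursor@83
After 9 (insert_after(27)): list=[62, 83, 27, 58, 1, 2, 7, 3] cursor@83
After 10 (next): list=[62, 83, 27, 58, 1, 2, 7, 3] cursor@27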